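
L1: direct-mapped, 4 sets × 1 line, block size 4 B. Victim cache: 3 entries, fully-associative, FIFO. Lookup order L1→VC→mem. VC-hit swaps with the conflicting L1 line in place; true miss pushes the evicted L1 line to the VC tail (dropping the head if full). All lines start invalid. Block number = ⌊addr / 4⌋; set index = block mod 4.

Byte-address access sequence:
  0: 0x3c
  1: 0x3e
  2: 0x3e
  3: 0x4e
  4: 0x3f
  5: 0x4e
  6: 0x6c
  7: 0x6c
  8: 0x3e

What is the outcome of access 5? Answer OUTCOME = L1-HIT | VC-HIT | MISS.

#0 0x3c→b15/s3 MISS; vc=[]
#1 0x3e→b15/s3 L1-HIT; vc=[]
#2 0x3e→b15/s3 L1-HIT; vc=[]
#3 0x4e→b19/s3 MISS; vc=[15]
#4 0x3f→b15/s3 VC-HIT; vc=[19]
#5 0x4e→b19/s3 VC-HIT; vc=[15]
#6 0x6c→b27/s3 MISS; vc=[15,19]
#7 0x6c→b27/s3 L1-HIT; vc=[15,19]
#8 0x3e→b15/s3 VC-HIT; vc=[27,19]

OUTCOME = VC-HIT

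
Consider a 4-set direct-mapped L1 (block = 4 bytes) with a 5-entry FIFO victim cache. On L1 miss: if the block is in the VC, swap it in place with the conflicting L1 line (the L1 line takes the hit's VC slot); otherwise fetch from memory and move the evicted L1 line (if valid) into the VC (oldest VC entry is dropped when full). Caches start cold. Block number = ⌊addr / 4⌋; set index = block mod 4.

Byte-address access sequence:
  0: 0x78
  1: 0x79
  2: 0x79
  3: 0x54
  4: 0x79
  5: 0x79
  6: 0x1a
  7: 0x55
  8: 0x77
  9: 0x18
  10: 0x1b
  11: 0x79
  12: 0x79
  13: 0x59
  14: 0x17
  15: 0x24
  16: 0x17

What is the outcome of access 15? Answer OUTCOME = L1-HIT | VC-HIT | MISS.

OUTCOME = MISS

#0 0x78→b30/s2 MISS; vc=[]
#1 0x79→b30/s2 L1-HIT; vc=[]
#2 0x79→b30/s2 L1-HIT; vc=[]
#3 0x54→b21/s1 MISS; vc=[]
#4 0x79→b30/s2 L1-HIT; vc=[]
#5 0x79→b30/s2 L1-HIT; vc=[]
#6 0x1a→b6/s2 MISS; vc=[30]
#7 0x55→b21/s1 L1-HIT; vc=[30]
#8 0x77→b29/s1 MISS; vc=[30,21]
#9 0x18→b6/s2 L1-HIT; vc=[30,21]
#10 0x1b→b6/s2 L1-HIT; vc=[30,21]
#11 0x79→b30/s2 VC-HIT; vc=[6,21]
#12 0x79→b30/s2 L1-HIT; vc=[6,21]
#13 0x59→b22/s2 MISS; vc=[6,21,30]
#14 0x17→b5/s1 MISS; vc=[6,21,30,29]
#15 0x24→b9/s1 MISS; vc=[6,21,30,29,5]
#16 0x17→b5/s1 VC-HIT; vc=[6,21,30,29,9]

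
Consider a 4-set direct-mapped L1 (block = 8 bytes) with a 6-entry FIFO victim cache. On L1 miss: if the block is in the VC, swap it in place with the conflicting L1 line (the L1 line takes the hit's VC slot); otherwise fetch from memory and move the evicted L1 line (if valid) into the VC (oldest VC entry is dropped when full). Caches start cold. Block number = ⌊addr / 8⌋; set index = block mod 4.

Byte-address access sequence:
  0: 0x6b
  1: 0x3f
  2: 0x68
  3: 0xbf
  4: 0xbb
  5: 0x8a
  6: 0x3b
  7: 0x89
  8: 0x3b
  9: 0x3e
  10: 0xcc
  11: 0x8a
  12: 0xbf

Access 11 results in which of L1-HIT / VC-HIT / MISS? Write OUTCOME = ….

OUTCOME = VC-HIT

  [0] addr=0x6b blk=13 s=1: MISS | VC []
  [1] addr=0x3f blk=7 s=3: MISS | VC []
  [2] addr=0x68 blk=13 s=1: L1-HIT | VC []
  [3] addr=0xbf blk=23 s=3: MISS | VC [7]
  [4] addr=0xbb blk=23 s=3: L1-HIT | VC [7]
  [5] addr=0x8a blk=17 s=1: MISS | VC [7, 13]
  [6] addr=0x3b blk=7 s=3: VC-HIT | VC [23, 13]
  [7] addr=0x89 blk=17 s=1: L1-HIT | VC [23, 13]
  [8] addr=0x3b blk=7 s=3: L1-HIT | VC [23, 13]
  [9] addr=0x3e blk=7 s=3: L1-HIT | VC [23, 13]
  [10] addr=0xcc blk=25 s=1: MISS | VC [23, 13, 17]
  [11] addr=0x8a blk=17 s=1: VC-HIT | VC [23, 13, 25]
  [12] addr=0xbf blk=23 s=3: VC-HIT | VC [7, 13, 25]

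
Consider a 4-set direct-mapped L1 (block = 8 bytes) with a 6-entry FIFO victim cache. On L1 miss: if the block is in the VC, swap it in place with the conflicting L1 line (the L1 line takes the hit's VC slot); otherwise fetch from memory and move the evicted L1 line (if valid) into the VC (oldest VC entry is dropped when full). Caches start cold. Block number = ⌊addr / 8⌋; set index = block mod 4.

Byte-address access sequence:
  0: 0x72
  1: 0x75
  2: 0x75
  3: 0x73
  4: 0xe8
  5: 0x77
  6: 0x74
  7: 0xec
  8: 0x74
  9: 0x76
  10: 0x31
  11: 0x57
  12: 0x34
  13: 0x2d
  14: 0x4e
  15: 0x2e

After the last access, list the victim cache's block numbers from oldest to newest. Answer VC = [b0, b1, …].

#0 0x72→b14/s2 MISS; vc=[]
#1 0x75→b14/s2 L1-HIT; vc=[]
#2 0x75→b14/s2 L1-HIT; vc=[]
#3 0x73→b14/s2 L1-HIT; vc=[]
#4 0xe8→b29/s1 MISS; vc=[]
#5 0x77→b14/s2 L1-HIT; vc=[]
#6 0x74→b14/s2 L1-HIT; vc=[]
#7 0xec→b29/s1 L1-HIT; vc=[]
#8 0x74→b14/s2 L1-HIT; vc=[]
#9 0x76→b14/s2 L1-HIT; vc=[]
#10 0x31→b6/s2 MISS; vc=[14]
#11 0x57→b10/s2 MISS; vc=[14,6]
#12 0x34→b6/s2 VC-HIT; vc=[14,10]
#13 0x2d→b5/s1 MISS; vc=[14,10,29]
#14 0x4e→b9/s1 MISS; vc=[14,10,29,5]
#15 0x2e→b5/s1 VC-HIT; vc=[14,10,29,9]

VC = [14, 10, 29, 9]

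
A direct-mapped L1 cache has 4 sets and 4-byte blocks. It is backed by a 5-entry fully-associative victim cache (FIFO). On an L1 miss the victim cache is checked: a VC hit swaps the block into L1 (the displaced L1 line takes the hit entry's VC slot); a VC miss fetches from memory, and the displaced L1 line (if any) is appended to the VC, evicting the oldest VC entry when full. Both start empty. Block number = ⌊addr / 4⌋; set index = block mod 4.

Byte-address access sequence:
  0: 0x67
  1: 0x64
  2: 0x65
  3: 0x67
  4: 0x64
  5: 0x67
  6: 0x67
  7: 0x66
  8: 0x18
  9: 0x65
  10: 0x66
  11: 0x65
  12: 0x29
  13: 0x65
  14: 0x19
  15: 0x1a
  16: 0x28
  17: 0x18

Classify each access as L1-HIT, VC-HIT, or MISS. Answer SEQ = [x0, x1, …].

  [0] addr=0x67 blk=25 s=1: MISS | VC []
  [1] addr=0x64 blk=25 s=1: L1-HIT | VC []
  [2] addr=0x65 blk=25 s=1: L1-HIT | VC []
  [3] addr=0x67 blk=25 s=1: L1-HIT | VC []
  [4] addr=0x64 blk=25 s=1: L1-HIT | VC []
  [5] addr=0x67 blk=25 s=1: L1-HIT | VC []
  [6] addr=0x67 blk=25 s=1: L1-HIT | VC []
  [7] addr=0x66 blk=25 s=1: L1-HIT | VC []
  [8] addr=0x18 blk=6 s=2: MISS | VC []
  [9] addr=0x65 blk=25 s=1: L1-HIT | VC []
  [10] addr=0x66 blk=25 s=1: L1-HIT | VC []
  [11] addr=0x65 blk=25 s=1: L1-HIT | VC []
  [12] addr=0x29 blk=10 s=2: MISS | VC [6]
  [13] addr=0x65 blk=25 s=1: L1-HIT | VC [6]
  [14] addr=0x19 blk=6 s=2: VC-HIT | VC [10]
  [15] addr=0x1a blk=6 s=2: L1-HIT | VC [10]
  [16] addr=0x28 blk=10 s=2: VC-HIT | VC [6]
  [17] addr=0x18 blk=6 s=2: VC-HIT | VC [10]

SEQ = [MISS, L1-HIT, L1-HIT, L1-HIT, L1-HIT, L1-HIT, L1-HIT, L1-HIT, MISS, L1-HIT, L1-HIT, L1-HIT, MISS, L1-HIT, VC-HIT, L1-HIT, VC-HIT, VC-HIT]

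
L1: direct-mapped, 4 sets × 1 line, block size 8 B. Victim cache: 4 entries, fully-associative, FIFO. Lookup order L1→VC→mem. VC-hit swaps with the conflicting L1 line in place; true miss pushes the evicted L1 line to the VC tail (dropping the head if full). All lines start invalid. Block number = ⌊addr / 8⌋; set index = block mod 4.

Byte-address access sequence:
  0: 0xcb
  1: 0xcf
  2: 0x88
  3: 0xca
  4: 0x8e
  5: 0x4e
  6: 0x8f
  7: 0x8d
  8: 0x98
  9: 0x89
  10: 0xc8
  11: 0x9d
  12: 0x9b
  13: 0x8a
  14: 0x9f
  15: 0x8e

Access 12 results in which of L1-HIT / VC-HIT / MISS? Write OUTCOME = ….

#0 0xcb→b25/s1 MISS; vc=[]
#1 0xcf→b25/s1 L1-HIT; vc=[]
#2 0x88→b17/s1 MISS; vc=[25]
#3 0xca→b25/s1 VC-HIT; vc=[17]
#4 0x8e→b17/s1 VC-HIT; vc=[25]
#5 0x4e→b9/s1 MISS; vc=[25,17]
#6 0x8f→b17/s1 VC-HIT; vc=[25,9]
#7 0x8d→b17/s1 L1-HIT; vc=[25,9]
#8 0x98→b19/s3 MISS; vc=[25,9]
#9 0x89→b17/s1 L1-HIT; vc=[25,9]
#10 0xc8→b25/s1 VC-HIT; vc=[17,9]
#11 0x9d→b19/s3 L1-HIT; vc=[17,9]
#12 0x9b→b19/s3 L1-HIT; vc=[17,9]
#13 0x8a→b17/s1 VC-HIT; vc=[25,9]
#14 0x9f→b19/s3 L1-HIT; vc=[25,9]
#15 0x8e→b17/s1 L1-HIT; vc=[25,9]

OUTCOME = L1-HIT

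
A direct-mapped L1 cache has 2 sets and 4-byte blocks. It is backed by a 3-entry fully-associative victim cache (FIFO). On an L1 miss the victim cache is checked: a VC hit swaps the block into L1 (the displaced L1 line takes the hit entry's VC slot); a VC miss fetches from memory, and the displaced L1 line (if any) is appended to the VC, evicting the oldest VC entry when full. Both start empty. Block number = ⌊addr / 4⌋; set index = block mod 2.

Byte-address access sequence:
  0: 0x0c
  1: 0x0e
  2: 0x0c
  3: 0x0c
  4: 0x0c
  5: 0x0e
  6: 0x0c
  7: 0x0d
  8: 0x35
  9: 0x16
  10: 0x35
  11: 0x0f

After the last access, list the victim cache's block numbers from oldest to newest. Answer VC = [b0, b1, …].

VC = [13, 5]

0: 0xc (blk 3, set 1) → MISS  vc=[]
1: 0xe (blk 3, set 1) → L1-HIT  vc=[]
2: 0xc (blk 3, set 1) → L1-HIT  vc=[]
3: 0xc (blk 3, set 1) → L1-HIT  vc=[]
4: 0xc (blk 3, set 1) → L1-HIT  vc=[]
5: 0xe (blk 3, set 1) → L1-HIT  vc=[]
6: 0xc (blk 3, set 1) → L1-HIT  vc=[]
7: 0xd (blk 3, set 1) → L1-HIT  vc=[]
8: 0x35 (blk 13, set 1) → MISS  vc=[3]
9: 0x16 (blk 5, set 1) → MISS  vc=[3, 13]
10: 0x35 (blk 13, set 1) → VC-HIT  vc=[3, 5]
11: 0xf (blk 3, set 1) → VC-HIT  vc=[13, 5]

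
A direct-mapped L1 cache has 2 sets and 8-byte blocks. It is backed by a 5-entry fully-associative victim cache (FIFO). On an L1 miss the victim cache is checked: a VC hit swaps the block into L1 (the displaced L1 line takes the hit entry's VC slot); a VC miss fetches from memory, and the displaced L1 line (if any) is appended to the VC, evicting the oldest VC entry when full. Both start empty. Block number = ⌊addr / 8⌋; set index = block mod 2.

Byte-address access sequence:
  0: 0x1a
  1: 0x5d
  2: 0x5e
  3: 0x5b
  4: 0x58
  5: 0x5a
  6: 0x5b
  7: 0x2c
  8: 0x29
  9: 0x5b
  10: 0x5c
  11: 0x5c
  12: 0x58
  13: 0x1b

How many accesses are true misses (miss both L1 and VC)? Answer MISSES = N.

0: 0x1a (blk 3, set 1) → MISS  vc=[]
1: 0x5d (blk 11, set 1) → MISS  vc=[3]
2: 0x5e (blk 11, set 1) → L1-HIT  vc=[3]
3: 0x5b (blk 11, set 1) → L1-HIT  vc=[3]
4: 0x58 (blk 11, set 1) → L1-HIT  vc=[3]
5: 0x5a (blk 11, set 1) → L1-HIT  vc=[3]
6: 0x5b (blk 11, set 1) → L1-HIT  vc=[3]
7: 0x2c (blk 5, set 1) → MISS  vc=[3, 11]
8: 0x29 (blk 5, set 1) → L1-HIT  vc=[3, 11]
9: 0x5b (blk 11, set 1) → VC-HIT  vc=[3, 5]
10: 0x5c (blk 11, set 1) → L1-HIT  vc=[3, 5]
11: 0x5c (blk 11, set 1) → L1-HIT  vc=[3, 5]
12: 0x58 (blk 11, set 1) → L1-HIT  vc=[3, 5]
13: 0x1b (blk 3, set 1) → VC-HIT  vc=[11, 5]

MISSES = 3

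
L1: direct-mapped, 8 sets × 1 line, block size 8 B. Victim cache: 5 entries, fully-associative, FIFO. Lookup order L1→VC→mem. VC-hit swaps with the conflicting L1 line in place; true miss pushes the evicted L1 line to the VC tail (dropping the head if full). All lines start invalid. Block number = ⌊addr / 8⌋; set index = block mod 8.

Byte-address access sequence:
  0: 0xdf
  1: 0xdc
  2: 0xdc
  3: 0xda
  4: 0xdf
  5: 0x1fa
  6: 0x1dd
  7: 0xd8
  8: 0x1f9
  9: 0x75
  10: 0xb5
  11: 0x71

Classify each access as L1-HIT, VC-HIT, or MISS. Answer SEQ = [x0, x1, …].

  [0] addr=0xdf blk=27 s=3: MISS | VC []
  [1] addr=0xdc blk=27 s=3: L1-HIT | VC []
  [2] addr=0xdc blk=27 s=3: L1-HIT | VC []
  [3] addr=0xda blk=27 s=3: L1-HIT | VC []
  [4] addr=0xdf blk=27 s=3: L1-HIT | VC []
  [5] addr=0x1fa blk=63 s=7: MISS | VC []
  [6] addr=0x1dd blk=59 s=3: MISS | VC [27]
  [7] addr=0xd8 blk=27 s=3: VC-HIT | VC [59]
  [8] addr=0x1f9 blk=63 s=7: L1-HIT | VC [59]
  [9] addr=0x75 blk=14 s=6: MISS | VC [59]
  [10] addr=0xb5 blk=22 s=6: MISS | VC [59, 14]
  [11] addr=0x71 blk=14 s=6: VC-HIT | VC [59, 22]

SEQ = [MISS, L1-HIT, L1-HIT, L1-HIT, L1-HIT, MISS, MISS, VC-HIT, L1-HIT, MISS, MISS, VC-HIT]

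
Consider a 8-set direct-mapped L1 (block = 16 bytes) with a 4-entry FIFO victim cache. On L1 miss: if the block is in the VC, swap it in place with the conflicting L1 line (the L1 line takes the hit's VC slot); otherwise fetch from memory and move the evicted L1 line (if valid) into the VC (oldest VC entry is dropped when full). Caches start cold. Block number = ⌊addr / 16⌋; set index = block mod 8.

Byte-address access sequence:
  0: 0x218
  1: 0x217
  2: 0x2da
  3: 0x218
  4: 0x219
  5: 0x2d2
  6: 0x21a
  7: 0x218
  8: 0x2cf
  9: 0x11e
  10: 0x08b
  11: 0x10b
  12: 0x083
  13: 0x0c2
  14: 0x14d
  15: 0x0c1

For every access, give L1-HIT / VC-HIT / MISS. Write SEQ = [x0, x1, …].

SEQ = [MISS, L1-HIT, MISS, L1-HIT, L1-HIT, L1-HIT, L1-HIT, L1-HIT, MISS, MISS, MISS, MISS, VC-HIT, MISS, MISS, VC-HIT]

  [0] addr=0x218 blk=33 s=1: MISS | VC []
  [1] addr=0x217 blk=33 s=1: L1-HIT | VC []
  [2] addr=0x2da blk=45 s=5: MISS | VC []
  [3] addr=0x218 blk=33 s=1: L1-HIT | VC []
  [4] addr=0x219 blk=33 s=1: L1-HIT | VC []
  [5] addr=0x2d2 blk=45 s=5: L1-HIT | VC []
  [6] addr=0x21a blk=33 s=1: L1-HIT | VC []
  [7] addr=0x218 blk=33 s=1: L1-HIT | VC []
  [8] addr=0x2cf blk=44 s=4: MISS | VC []
  [9] addr=0x11e blk=17 s=1: MISS | VC [33]
  [10] addr=0x8b blk=8 s=0: MISS | VC [33]
  [11] addr=0x10b blk=16 s=0: MISS | VC [33, 8]
  [12] addr=0x83 blk=8 s=0: VC-HIT | VC [33, 16]
  [13] addr=0xc2 blk=12 s=4: MISS | VC [33, 16, 44]
  [14] addr=0x14d blk=20 s=4: MISS | VC [33, 16, 44, 12]
  [15] addr=0xc1 blk=12 s=4: VC-HIT | VC [33, 16, 44, 20]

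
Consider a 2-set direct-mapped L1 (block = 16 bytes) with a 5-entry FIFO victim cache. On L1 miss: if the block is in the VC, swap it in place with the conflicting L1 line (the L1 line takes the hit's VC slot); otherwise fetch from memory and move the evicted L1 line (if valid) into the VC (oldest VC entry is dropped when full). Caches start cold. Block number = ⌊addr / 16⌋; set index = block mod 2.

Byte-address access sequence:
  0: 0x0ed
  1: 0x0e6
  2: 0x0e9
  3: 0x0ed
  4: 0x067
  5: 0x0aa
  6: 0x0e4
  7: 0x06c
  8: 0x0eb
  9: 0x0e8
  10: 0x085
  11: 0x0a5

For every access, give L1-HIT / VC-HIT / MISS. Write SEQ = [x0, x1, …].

  [0] addr=0xed blk=14 s=0: MISS | VC []
  [1] addr=0xe6 blk=14 s=0: L1-HIT | VC []
  [2] addr=0xe9 blk=14 s=0: L1-HIT | VC []
  [3] addr=0xed blk=14 s=0: L1-HIT | VC []
  [4] addr=0x67 blk=6 s=0: MISS | VC [14]
  [5] addr=0xaa blk=10 s=0: MISS | VC [14, 6]
  [6] addr=0xe4 blk=14 s=0: VC-HIT | VC [10, 6]
  [7] addr=0x6c blk=6 s=0: VC-HIT | VC [10, 14]
  [8] addr=0xeb blk=14 s=0: VC-HIT | VC [10, 6]
  [9] addr=0xe8 blk=14 s=0: L1-HIT | VC [10, 6]
  [10] addr=0x85 blk=8 s=0: MISS | VC [10, 6, 14]
  [11] addr=0xa5 blk=10 s=0: VC-HIT | VC [8, 6, 14]

SEQ = [MISS, L1-HIT, L1-HIT, L1-HIT, MISS, MISS, VC-HIT, VC-HIT, VC-HIT, L1-HIT, MISS, VC-HIT]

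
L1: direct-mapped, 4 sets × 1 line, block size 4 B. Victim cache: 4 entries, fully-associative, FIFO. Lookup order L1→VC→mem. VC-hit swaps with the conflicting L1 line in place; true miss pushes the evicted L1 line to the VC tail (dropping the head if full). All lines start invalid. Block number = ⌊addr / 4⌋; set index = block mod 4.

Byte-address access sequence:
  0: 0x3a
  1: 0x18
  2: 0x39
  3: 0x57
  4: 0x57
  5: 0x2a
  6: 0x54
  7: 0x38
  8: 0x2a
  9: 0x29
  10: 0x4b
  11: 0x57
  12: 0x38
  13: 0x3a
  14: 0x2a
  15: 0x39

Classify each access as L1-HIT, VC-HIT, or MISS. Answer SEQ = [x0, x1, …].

SEQ = [MISS, MISS, VC-HIT, MISS, L1-HIT, MISS, L1-HIT, VC-HIT, VC-HIT, L1-HIT, MISS, L1-HIT, VC-HIT, L1-HIT, VC-HIT, VC-HIT]

  [0] addr=0x3a blk=14 s=2: MISS | VC []
  [1] addr=0x18 blk=6 s=2: MISS | VC [14]
  [2] addr=0x39 blk=14 s=2: VC-HIT | VC [6]
  [3] addr=0x57 blk=21 s=1: MISS | VC [6]
  [4] addr=0x57 blk=21 s=1: L1-HIT | VC [6]
  [5] addr=0x2a blk=10 s=2: MISS | VC [6, 14]
  [6] addr=0x54 blk=21 s=1: L1-HIT | VC [6, 14]
  [7] addr=0x38 blk=14 s=2: VC-HIT | VC [6, 10]
  [8] addr=0x2a blk=10 s=2: VC-HIT | VC [6, 14]
  [9] addr=0x29 blk=10 s=2: L1-HIT | VC [6, 14]
  [10] addr=0x4b blk=18 s=2: MISS | VC [6, 14, 10]
  [11] addr=0x57 blk=21 s=1: L1-HIT | VC [6, 14, 10]
  [12] addr=0x38 blk=14 s=2: VC-HIT | VC [6, 18, 10]
  [13] addr=0x3a blk=14 s=2: L1-HIT | VC [6, 18, 10]
  [14] addr=0x2a blk=10 s=2: VC-HIT | VC [6, 18, 14]
  [15] addr=0x39 blk=14 s=2: VC-HIT | VC [6, 18, 10]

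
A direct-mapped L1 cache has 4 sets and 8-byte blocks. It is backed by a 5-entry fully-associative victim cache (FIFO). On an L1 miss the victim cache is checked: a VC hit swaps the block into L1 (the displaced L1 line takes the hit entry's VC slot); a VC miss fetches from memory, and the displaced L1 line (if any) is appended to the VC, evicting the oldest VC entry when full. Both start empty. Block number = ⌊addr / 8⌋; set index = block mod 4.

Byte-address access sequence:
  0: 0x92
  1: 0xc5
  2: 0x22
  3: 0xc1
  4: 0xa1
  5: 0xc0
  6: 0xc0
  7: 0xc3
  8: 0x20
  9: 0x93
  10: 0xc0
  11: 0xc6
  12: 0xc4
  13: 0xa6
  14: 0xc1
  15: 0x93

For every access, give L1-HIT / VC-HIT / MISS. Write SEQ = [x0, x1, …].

  [0] addr=0x92 blk=18 s=2: MISS | VC []
  [1] addr=0xc5 blk=24 s=0: MISS | VC []
  [2] addr=0x22 blk=4 s=0: MISS | VC [24]
  [3] addr=0xc1 blk=24 s=0: VC-HIT | VC [4]
  [4] addr=0xa1 blk=20 s=0: MISS | VC [4, 24]
  [5] addr=0xc0 blk=24 s=0: VC-HIT | VC [4, 20]
  [6] addr=0xc0 blk=24 s=0: L1-HIT | VC [4, 20]
  [7] addr=0xc3 blk=24 s=0: L1-HIT | VC [4, 20]
  [8] addr=0x20 blk=4 s=0: VC-HIT | VC [24, 20]
  [9] addr=0x93 blk=18 s=2: L1-HIT | VC [24, 20]
  [10] addr=0xc0 blk=24 s=0: VC-HIT | VC [4, 20]
  [11] addr=0xc6 blk=24 s=0: L1-HIT | VC [4, 20]
  [12] addr=0xc4 blk=24 s=0: L1-HIT | VC [4, 20]
  [13] addr=0xa6 blk=20 s=0: VC-HIT | VC [4, 24]
  [14] addr=0xc1 blk=24 s=0: VC-HIT | VC [4, 20]
  [15] addr=0x93 blk=18 s=2: L1-HIT | VC [4, 20]

SEQ = [MISS, MISS, MISS, VC-HIT, MISS, VC-HIT, L1-HIT, L1-HIT, VC-HIT, L1-HIT, VC-HIT, L1-HIT, L1-HIT, VC-HIT, VC-HIT, L1-HIT]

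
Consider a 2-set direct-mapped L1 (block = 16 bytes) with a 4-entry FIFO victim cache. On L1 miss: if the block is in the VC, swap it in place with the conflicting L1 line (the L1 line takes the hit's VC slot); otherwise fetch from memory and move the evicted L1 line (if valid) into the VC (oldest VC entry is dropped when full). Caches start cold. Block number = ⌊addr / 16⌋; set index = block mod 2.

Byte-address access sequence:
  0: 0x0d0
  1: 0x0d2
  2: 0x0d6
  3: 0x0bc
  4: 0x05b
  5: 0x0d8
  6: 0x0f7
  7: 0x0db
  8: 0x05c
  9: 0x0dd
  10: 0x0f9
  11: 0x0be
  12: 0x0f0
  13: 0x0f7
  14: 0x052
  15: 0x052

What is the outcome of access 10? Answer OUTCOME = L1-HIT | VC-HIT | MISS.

OUTCOME = VC-HIT

#0 0xd0→b13/s1 MISS; vc=[]
#1 0xd2→b13/s1 L1-HIT; vc=[]
#2 0xd6→b13/s1 L1-HIT; vc=[]
#3 0xbc→b11/s1 MISS; vc=[13]
#4 0x5b→b5/s1 MISS; vc=[13,11]
#5 0xd8→b13/s1 VC-HIT; vc=[5,11]
#6 0xf7→b15/s1 MISS; vc=[5,11,13]
#7 0xdb→b13/s1 VC-HIT; vc=[5,11,15]
#8 0x5c→b5/s1 VC-HIT; vc=[13,11,15]
#9 0xdd→b13/s1 VC-HIT; vc=[5,11,15]
#10 0xf9→b15/s1 VC-HIT; vc=[5,11,13]
#11 0xbe→b11/s1 VC-HIT; vc=[5,15,13]
#12 0xf0→b15/s1 VC-HIT; vc=[5,11,13]
#13 0xf7→b15/s1 L1-HIT; vc=[5,11,13]
#14 0x52→b5/s1 VC-HIT; vc=[15,11,13]
#15 0x52→b5/s1 L1-HIT; vc=[15,11,13]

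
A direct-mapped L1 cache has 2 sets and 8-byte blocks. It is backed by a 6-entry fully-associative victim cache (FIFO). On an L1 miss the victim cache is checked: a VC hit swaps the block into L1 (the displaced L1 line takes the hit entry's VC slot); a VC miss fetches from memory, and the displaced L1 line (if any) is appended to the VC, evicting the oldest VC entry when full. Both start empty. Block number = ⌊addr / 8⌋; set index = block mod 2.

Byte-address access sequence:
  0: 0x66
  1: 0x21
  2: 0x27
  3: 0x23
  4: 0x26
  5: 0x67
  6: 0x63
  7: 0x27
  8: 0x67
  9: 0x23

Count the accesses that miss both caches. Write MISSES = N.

#0 0x66→b12/s0 MISS; vc=[]
#1 0x21→b4/s0 MISS; vc=[12]
#2 0x27→b4/s0 L1-HIT; vc=[12]
#3 0x23→b4/s0 L1-HIT; vc=[12]
#4 0x26→b4/s0 L1-HIT; vc=[12]
#5 0x67→b12/s0 VC-HIT; vc=[4]
#6 0x63→b12/s0 L1-HIT; vc=[4]
#7 0x27→b4/s0 VC-HIT; vc=[12]
#8 0x67→b12/s0 VC-HIT; vc=[4]
#9 0x23→b4/s0 VC-HIT; vc=[12]

MISSES = 2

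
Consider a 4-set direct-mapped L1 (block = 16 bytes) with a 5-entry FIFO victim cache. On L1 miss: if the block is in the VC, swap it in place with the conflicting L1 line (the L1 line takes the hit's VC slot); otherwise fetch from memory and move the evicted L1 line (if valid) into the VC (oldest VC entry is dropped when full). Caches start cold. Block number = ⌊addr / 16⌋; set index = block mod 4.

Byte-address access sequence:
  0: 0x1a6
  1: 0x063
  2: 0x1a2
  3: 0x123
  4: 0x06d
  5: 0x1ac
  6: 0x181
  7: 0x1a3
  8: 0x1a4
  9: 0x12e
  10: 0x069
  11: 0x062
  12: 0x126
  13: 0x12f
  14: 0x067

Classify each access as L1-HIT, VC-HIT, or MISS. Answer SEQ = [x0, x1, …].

  [0] addr=0x1a6 blk=26 s=2: MISS | VC []
  [1] addr=0x63 blk=6 s=2: MISS | VC [26]
  [2] addr=0x1a2 blk=26 s=2: VC-HIT | VC [6]
  [3] addr=0x123 blk=18 s=2: MISS | VC [6, 26]
  [4] addr=0x6d blk=6 s=2: VC-HIT | VC [18, 26]
  [5] addr=0x1ac blk=26 s=2: VC-HIT | VC [18, 6]
  [6] addr=0x181 blk=24 s=0: MISS | VC [18, 6]
  [7] addr=0x1a3 blk=26 s=2: L1-HIT | VC [18, 6]
  [8] addr=0x1a4 blk=26 s=2: L1-HIT | VC [18, 6]
  [9] addr=0x12e blk=18 s=2: VC-HIT | VC [26, 6]
  [10] addr=0x69 blk=6 s=2: VC-HIT | VC [26, 18]
  [11] addr=0x62 blk=6 s=2: L1-HIT | VC [26, 18]
  [12] addr=0x126 blk=18 s=2: VC-HIT | VC [26, 6]
  [13] addr=0x12f blk=18 s=2: L1-HIT | VC [26, 6]
  [14] addr=0x67 blk=6 s=2: VC-HIT | VC [26, 18]

SEQ = [MISS, MISS, VC-HIT, MISS, VC-HIT, VC-HIT, MISS, L1-HIT, L1-HIT, VC-HIT, VC-HIT, L1-HIT, VC-HIT, L1-HIT, VC-HIT]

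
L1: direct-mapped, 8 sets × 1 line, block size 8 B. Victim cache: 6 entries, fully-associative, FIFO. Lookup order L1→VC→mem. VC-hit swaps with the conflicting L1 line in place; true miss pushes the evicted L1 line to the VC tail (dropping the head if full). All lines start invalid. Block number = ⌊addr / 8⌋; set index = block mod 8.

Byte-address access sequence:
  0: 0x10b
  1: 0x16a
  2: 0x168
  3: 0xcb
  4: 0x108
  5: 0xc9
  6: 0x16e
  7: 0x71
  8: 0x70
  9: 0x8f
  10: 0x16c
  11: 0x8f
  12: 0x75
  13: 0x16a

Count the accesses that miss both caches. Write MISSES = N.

MISSES = 5

  [0] addr=0x10b blk=33 s=1: MISS | VC []
  [1] addr=0x16a blk=45 s=5: MISS | VC []
  [2] addr=0x168 blk=45 s=5: L1-HIT | VC []
  [3] addr=0xcb blk=25 s=1: MISS | VC [33]
  [4] addr=0x108 blk=33 s=1: VC-HIT | VC [25]
  [5] addr=0xc9 blk=25 s=1: VC-HIT | VC [33]
  [6] addr=0x16e blk=45 s=5: L1-HIT | VC [33]
  [7] addr=0x71 blk=14 s=6: MISS | VC [33]
  [8] addr=0x70 blk=14 s=6: L1-HIT | VC [33]
  [9] addr=0x8f blk=17 s=1: MISS | VC [33, 25]
  [10] addr=0x16c blk=45 s=5: L1-HIT | VC [33, 25]
  [11] addr=0x8f blk=17 s=1: L1-HIT | VC [33, 25]
  [12] addr=0x75 blk=14 s=6: L1-HIT | VC [33, 25]
  [13] addr=0x16a blk=45 s=5: L1-HIT | VC [33, 25]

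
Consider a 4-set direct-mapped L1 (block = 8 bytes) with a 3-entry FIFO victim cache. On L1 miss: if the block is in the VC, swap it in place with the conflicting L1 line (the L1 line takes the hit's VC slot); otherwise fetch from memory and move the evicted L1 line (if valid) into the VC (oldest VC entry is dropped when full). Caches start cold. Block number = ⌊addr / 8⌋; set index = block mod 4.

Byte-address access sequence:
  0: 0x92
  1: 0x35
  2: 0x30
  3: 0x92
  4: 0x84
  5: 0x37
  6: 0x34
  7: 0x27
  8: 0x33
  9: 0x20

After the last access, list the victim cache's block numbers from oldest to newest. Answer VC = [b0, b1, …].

#0 0x92→b18/s2 MISS; vc=[]
#1 0x35→b6/s2 MISS; vc=[18]
#2 0x30→b6/s2 L1-HIT; vc=[18]
#3 0x92→b18/s2 VC-HIT; vc=[6]
#4 0x84→b16/s0 MISS; vc=[6]
#5 0x37→b6/s2 VC-HIT; vc=[18]
#6 0x34→b6/s2 L1-HIT; vc=[18]
#7 0x27→b4/s0 MISS; vc=[18,16]
#8 0x33→b6/s2 L1-HIT; vc=[18,16]
#9 0x20→b4/s0 L1-HIT; vc=[18,16]

VC = [18, 16]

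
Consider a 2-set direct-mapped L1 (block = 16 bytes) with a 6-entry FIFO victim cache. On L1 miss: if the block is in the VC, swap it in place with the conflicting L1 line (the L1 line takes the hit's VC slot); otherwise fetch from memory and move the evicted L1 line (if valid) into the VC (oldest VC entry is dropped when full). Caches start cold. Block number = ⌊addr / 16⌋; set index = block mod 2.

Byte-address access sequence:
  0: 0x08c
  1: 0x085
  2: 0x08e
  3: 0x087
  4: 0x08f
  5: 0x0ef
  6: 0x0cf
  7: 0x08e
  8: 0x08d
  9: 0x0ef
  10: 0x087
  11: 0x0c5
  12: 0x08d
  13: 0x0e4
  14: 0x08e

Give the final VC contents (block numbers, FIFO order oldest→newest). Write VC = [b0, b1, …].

#0 0x8c→b8/s0 MISS; vc=[]
#1 0x85→b8/s0 L1-HIT; vc=[]
#2 0x8e→b8/s0 L1-HIT; vc=[]
#3 0x87→b8/s0 L1-HIT; vc=[]
#4 0x8f→b8/s0 L1-HIT; vc=[]
#5 0xef→b14/s0 MISS; vc=[8]
#6 0xcf→b12/s0 MISS; vc=[8,14]
#7 0x8e→b8/s0 VC-HIT; vc=[12,14]
#8 0x8d→b8/s0 L1-HIT; vc=[12,14]
#9 0xef→b14/s0 VC-HIT; vc=[12,8]
#10 0x87→b8/s0 VC-HIT; vc=[12,14]
#11 0xc5→b12/s0 VC-HIT; vc=[8,14]
#12 0x8d→b8/s0 VC-HIT; vc=[12,14]
#13 0xe4→b14/s0 VC-HIT; vc=[12,8]
#14 0x8e→b8/s0 VC-HIT; vc=[12,14]

VC = [12, 14]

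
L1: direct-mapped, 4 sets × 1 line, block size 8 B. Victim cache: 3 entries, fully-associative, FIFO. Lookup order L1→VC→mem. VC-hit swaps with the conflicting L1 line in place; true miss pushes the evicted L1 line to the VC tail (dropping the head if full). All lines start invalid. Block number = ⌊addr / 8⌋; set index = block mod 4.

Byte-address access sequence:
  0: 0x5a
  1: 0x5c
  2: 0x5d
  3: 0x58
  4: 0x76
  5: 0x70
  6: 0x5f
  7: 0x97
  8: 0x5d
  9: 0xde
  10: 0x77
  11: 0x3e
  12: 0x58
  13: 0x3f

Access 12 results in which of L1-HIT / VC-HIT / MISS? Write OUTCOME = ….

OUTCOME = VC-HIT

#0 0x5a→b11/s3 MISS; vc=[]
#1 0x5c→b11/s3 L1-HIT; vc=[]
#2 0x5d→b11/s3 L1-HIT; vc=[]
#3 0x58→b11/s3 L1-HIT; vc=[]
#4 0x76→b14/s2 MISS; vc=[]
#5 0x70→b14/s2 L1-HIT; vc=[]
#6 0x5f→b11/s3 L1-HIT; vc=[]
#7 0x97→b18/s2 MISS; vc=[14]
#8 0x5d→b11/s3 L1-HIT; vc=[14]
#9 0xde→b27/s3 MISS; vc=[14,11]
#10 0x77→b14/s2 VC-HIT; vc=[18,11]
#11 0x3e→b7/s3 MISS; vc=[18,11,27]
#12 0x58→b11/s3 VC-HIT; vc=[18,7,27]
#13 0x3f→b7/s3 VC-HIT; vc=[18,11,27]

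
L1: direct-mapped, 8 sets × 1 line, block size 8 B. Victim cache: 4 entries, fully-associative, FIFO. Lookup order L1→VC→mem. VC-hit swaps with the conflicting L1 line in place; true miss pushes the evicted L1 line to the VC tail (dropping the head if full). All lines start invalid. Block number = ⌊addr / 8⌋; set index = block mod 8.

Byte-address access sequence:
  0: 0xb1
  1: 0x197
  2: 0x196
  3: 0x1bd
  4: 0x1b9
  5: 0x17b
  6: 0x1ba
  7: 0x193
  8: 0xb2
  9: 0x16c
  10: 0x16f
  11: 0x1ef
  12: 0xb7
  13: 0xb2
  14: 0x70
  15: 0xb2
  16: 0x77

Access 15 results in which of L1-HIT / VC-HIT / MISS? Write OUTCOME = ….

OUTCOME = VC-HIT

0: 0xb1 (blk 22, set 6) → MISS  vc=[]
1: 0x197 (blk 50, set 2) → MISS  vc=[]
2: 0x196 (blk 50, set 2) → L1-HIT  vc=[]
3: 0x1bd (blk 55, set 7) → MISS  vc=[]
4: 0x1b9 (blk 55, set 7) → L1-HIT  vc=[]
5: 0x17b (blk 47, set 7) → MISS  vc=[55]
6: 0x1ba (blk 55, set 7) → VC-HIT  vc=[47]
7: 0x193 (blk 50, set 2) → L1-HIT  vc=[47]
8: 0xb2 (blk 22, set 6) → L1-HIT  vc=[47]
9: 0x16c (blk 45, set 5) → MISS  vc=[47]
10: 0x16f (blk 45, set 5) → L1-HIT  vc=[47]
11: 0x1ef (blk 61, set 5) → MISS  vc=[47, 45]
12: 0xb7 (blk 22, set 6) → L1-HIT  vc=[47, 45]
13: 0xb2 (blk 22, set 6) → L1-HIT  vc=[47, 45]
14: 0x70 (blk 14, set 6) → MISS  vc=[47, 45, 22]
15: 0xb2 (blk 22, set 6) → VC-HIT  vc=[47, 45, 14]
16: 0x77 (blk 14, set 6) → VC-HIT  vc=[47, 45, 22]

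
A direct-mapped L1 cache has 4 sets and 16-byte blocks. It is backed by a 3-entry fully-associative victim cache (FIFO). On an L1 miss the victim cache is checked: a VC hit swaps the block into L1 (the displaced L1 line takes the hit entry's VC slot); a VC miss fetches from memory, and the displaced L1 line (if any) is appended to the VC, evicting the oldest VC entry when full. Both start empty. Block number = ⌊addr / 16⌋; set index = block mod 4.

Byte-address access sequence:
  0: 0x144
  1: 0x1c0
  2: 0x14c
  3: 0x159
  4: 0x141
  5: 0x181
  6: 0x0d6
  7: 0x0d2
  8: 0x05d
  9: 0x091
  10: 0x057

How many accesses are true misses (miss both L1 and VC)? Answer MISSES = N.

MISSES = 7

0: 0x144 (blk 20, set 0) → MISS  vc=[]
1: 0x1c0 (blk 28, set 0) → MISS  vc=[20]
2: 0x14c (blk 20, set 0) → VC-HIT  vc=[28]
3: 0x159 (blk 21, set 1) → MISS  vc=[28]
4: 0x141 (blk 20, set 0) → L1-HIT  vc=[28]
5: 0x181 (blk 24, set 0) → MISS  vc=[28, 20]
6: 0xd6 (blk 13, set 1) → MISS  vc=[28, 20, 21]
7: 0xd2 (blk 13, set 1) → L1-HIT  vc=[28, 20, 21]
8: 0x5d (blk 5, set 1) → MISS  vc=[20, 21, 13]
9: 0x91 (blk 9, set 1) → MISS  vc=[21, 13, 5]
10: 0x57 (blk 5, set 1) → VC-HIT  vc=[21, 13, 9]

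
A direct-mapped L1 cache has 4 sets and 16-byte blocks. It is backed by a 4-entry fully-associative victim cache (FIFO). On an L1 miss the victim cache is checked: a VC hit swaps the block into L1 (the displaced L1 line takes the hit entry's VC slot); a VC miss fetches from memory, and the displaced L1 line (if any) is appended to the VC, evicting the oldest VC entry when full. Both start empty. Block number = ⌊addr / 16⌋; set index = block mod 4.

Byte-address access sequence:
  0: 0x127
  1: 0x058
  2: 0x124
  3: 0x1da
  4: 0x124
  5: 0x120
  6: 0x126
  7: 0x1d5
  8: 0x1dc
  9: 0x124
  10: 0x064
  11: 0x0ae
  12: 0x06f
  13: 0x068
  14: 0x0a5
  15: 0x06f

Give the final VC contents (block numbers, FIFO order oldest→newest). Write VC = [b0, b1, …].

0: 0x127 (blk 18, set 2) → MISS  vc=[]
1: 0x58 (blk 5, set 1) → MISS  vc=[]
2: 0x124 (blk 18, set 2) → L1-HIT  vc=[]
3: 0x1da (blk 29, set 1) → MISS  vc=[5]
4: 0x124 (blk 18, set 2) → L1-HIT  vc=[5]
5: 0x120 (blk 18, set 2) → L1-HIT  vc=[5]
6: 0x126 (blk 18, set 2) → L1-HIT  vc=[5]
7: 0x1d5 (blk 29, set 1) → L1-HIT  vc=[5]
8: 0x1dc (blk 29, set 1) → L1-HIT  vc=[5]
9: 0x124 (blk 18, set 2) → L1-HIT  vc=[5]
10: 0x64 (blk 6, set 2) → MISS  vc=[5, 18]
11: 0xae (blk 10, set 2) → MISS  vc=[5, 18, 6]
12: 0x6f (blk 6, set 2) → VC-HIT  vc=[5, 18, 10]
13: 0x68 (blk 6, set 2) → L1-HIT  vc=[5, 18, 10]
14: 0xa5 (blk 10, set 2) → VC-HIT  vc=[5, 18, 6]
15: 0x6f (blk 6, set 2) → VC-HIT  vc=[5, 18, 10]

VC = [5, 18, 10]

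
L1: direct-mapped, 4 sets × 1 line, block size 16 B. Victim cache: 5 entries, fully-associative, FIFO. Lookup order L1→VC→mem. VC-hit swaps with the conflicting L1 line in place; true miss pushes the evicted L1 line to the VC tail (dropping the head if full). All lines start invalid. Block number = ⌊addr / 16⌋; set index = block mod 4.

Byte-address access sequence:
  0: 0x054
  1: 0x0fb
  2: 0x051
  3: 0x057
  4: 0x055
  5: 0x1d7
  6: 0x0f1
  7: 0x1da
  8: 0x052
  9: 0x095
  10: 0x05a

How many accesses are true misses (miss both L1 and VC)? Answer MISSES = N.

MISSES = 4

#0 0x54→b5/s1 MISS; vc=[]
#1 0xfb→b15/s3 MISS; vc=[]
#2 0x51→b5/s1 L1-HIT; vc=[]
#3 0x57→b5/s1 L1-HIT; vc=[]
#4 0x55→b5/s1 L1-HIT; vc=[]
#5 0x1d7→b29/s1 MISS; vc=[5]
#6 0xf1→b15/s3 L1-HIT; vc=[5]
#7 0x1da→b29/s1 L1-HIT; vc=[5]
#8 0x52→b5/s1 VC-HIT; vc=[29]
#9 0x95→b9/s1 MISS; vc=[29,5]
#10 0x5a→b5/s1 VC-HIT; vc=[29,9]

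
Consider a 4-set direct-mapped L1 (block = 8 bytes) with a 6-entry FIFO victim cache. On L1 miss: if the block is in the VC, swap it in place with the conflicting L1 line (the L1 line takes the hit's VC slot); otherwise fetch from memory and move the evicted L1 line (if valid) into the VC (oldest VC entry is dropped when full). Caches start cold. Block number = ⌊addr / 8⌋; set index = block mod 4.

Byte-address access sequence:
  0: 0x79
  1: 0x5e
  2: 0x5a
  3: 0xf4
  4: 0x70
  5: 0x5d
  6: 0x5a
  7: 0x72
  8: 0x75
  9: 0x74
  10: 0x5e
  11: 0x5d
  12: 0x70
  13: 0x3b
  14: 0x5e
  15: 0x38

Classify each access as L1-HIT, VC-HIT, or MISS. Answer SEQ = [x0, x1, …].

SEQ = [MISS, MISS, L1-HIT, MISS, MISS, L1-HIT, L1-HIT, L1-HIT, L1-HIT, L1-HIT, L1-HIT, L1-HIT, L1-HIT, MISS, VC-HIT, VC-HIT]

#0 0x79→b15/s3 MISS; vc=[]
#1 0x5e→b11/s3 MISS; vc=[15]
#2 0x5a→b11/s3 L1-HIT; vc=[15]
#3 0xf4→b30/s2 MISS; vc=[15]
#4 0x70→b14/s2 MISS; vc=[15,30]
#5 0x5d→b11/s3 L1-HIT; vc=[15,30]
#6 0x5a→b11/s3 L1-HIT; vc=[15,30]
#7 0x72→b14/s2 L1-HIT; vc=[15,30]
#8 0x75→b14/s2 L1-HIT; vc=[15,30]
#9 0x74→b14/s2 L1-HIT; vc=[15,30]
#10 0x5e→b11/s3 L1-HIT; vc=[15,30]
#11 0x5d→b11/s3 L1-HIT; vc=[15,30]
#12 0x70→b14/s2 L1-HIT; vc=[15,30]
#13 0x3b→b7/s3 MISS; vc=[15,30,11]
#14 0x5e→b11/s3 VC-HIT; vc=[15,30,7]
#15 0x38→b7/s3 VC-HIT; vc=[15,30,11]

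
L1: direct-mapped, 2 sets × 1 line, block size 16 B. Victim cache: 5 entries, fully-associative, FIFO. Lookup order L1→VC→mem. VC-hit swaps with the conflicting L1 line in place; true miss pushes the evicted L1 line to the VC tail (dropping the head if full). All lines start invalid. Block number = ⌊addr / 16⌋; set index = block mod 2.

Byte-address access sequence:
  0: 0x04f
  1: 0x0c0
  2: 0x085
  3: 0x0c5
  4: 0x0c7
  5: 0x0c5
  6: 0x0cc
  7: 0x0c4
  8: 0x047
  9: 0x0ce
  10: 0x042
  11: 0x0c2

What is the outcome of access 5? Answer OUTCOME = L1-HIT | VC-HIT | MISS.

0: 0x4f (blk 4, set 0) → MISS  vc=[]
1: 0xc0 (blk 12, set 0) → MISS  vc=[4]
2: 0x85 (blk 8, set 0) → MISS  vc=[4, 12]
3: 0xc5 (blk 12, set 0) → VC-HIT  vc=[4, 8]
4: 0xc7 (blk 12, set 0) → L1-HIT  vc=[4, 8]
5: 0xc5 (blk 12, set 0) → L1-HIT  vc=[4, 8]
6: 0xcc (blk 12, set 0) → L1-HIT  vc=[4, 8]
7: 0xc4 (blk 12, set 0) → L1-HIT  vc=[4, 8]
8: 0x47 (blk 4, set 0) → VC-HIT  vc=[12, 8]
9: 0xce (blk 12, set 0) → VC-HIT  vc=[4, 8]
10: 0x42 (blk 4, set 0) → VC-HIT  vc=[12, 8]
11: 0xc2 (blk 12, set 0) → VC-HIT  vc=[4, 8]

OUTCOME = L1-HIT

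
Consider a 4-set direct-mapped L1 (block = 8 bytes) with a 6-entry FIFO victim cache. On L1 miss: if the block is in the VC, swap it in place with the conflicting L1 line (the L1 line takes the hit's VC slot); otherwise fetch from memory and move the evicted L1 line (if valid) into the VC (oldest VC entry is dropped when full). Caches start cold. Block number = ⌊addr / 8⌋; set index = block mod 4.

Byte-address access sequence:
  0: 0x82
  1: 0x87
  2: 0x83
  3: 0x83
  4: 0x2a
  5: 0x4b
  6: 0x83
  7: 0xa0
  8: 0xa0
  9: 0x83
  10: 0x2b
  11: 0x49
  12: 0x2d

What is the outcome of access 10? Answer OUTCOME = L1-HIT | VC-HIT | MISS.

OUTCOME = VC-HIT

0: 0x82 (blk 16, set 0) → MISS  vc=[]
1: 0x87 (blk 16, set 0) → L1-HIT  vc=[]
2: 0x83 (blk 16, set 0) → L1-HIT  vc=[]
3: 0x83 (blk 16, set 0) → L1-HIT  vc=[]
4: 0x2a (blk 5, set 1) → MISS  vc=[]
5: 0x4b (blk 9, set 1) → MISS  vc=[5]
6: 0x83 (blk 16, set 0) → L1-HIT  vc=[5]
7: 0xa0 (blk 20, set 0) → MISS  vc=[5, 16]
8: 0xa0 (blk 20, set 0) → L1-HIT  vc=[5, 16]
9: 0x83 (blk 16, set 0) → VC-HIT  vc=[5, 20]
10: 0x2b (blk 5, set 1) → VC-HIT  vc=[9, 20]
11: 0x49 (blk 9, set 1) → VC-HIT  vc=[5, 20]
12: 0x2d (blk 5, set 1) → VC-HIT  vc=[9, 20]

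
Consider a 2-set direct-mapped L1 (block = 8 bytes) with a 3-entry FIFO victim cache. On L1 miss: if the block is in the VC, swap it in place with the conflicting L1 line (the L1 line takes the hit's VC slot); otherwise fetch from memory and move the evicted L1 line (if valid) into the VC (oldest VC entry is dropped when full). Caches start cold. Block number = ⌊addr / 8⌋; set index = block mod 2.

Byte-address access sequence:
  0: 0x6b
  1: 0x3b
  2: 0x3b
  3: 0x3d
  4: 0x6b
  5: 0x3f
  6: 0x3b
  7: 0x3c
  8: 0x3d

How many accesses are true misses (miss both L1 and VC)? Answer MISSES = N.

0: 0x6b (blk 13, set 1) → MISS  vc=[]
1: 0x3b (blk 7, set 1) → MISS  vc=[13]
2: 0x3b (blk 7, set 1) → L1-HIT  vc=[13]
3: 0x3d (blk 7, set 1) → L1-HIT  vc=[13]
4: 0x6b (blk 13, set 1) → VC-HIT  vc=[7]
5: 0x3f (blk 7, set 1) → VC-HIT  vc=[13]
6: 0x3b (blk 7, set 1) → L1-HIT  vc=[13]
7: 0x3c (blk 7, set 1) → L1-HIT  vc=[13]
8: 0x3d (blk 7, set 1) → L1-HIT  vc=[13]

MISSES = 2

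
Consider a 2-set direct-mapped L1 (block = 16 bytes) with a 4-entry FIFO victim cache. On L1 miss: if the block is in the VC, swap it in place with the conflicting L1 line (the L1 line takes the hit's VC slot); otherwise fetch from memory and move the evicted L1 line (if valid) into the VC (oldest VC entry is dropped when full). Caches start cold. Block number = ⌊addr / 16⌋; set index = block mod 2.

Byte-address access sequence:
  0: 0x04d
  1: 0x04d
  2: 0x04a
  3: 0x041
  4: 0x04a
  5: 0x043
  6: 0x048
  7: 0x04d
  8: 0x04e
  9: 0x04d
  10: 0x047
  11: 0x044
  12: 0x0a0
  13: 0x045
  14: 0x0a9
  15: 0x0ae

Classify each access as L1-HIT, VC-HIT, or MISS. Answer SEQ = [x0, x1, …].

  [0] addr=0x4d blk=4 s=0: MISS | VC []
  [1] addr=0x4d blk=4 s=0: L1-HIT | VC []
  [2] addr=0x4a blk=4 s=0: L1-HIT | VC []
  [3] addr=0x41 blk=4 s=0: L1-HIT | VC []
  [4] addr=0x4a blk=4 s=0: L1-HIT | VC []
  [5] addr=0x43 blk=4 s=0: L1-HIT | VC []
  [6] addr=0x48 blk=4 s=0: L1-HIT | VC []
  [7] addr=0x4d blk=4 s=0: L1-HIT | VC []
  [8] addr=0x4e blk=4 s=0: L1-HIT | VC []
  [9] addr=0x4d blk=4 s=0: L1-HIT | VC []
  [10] addr=0x47 blk=4 s=0: L1-HIT | VC []
  [11] addr=0x44 blk=4 s=0: L1-HIT | VC []
  [12] addr=0xa0 blk=10 s=0: MISS | VC [4]
  [13] addr=0x45 blk=4 s=0: VC-HIT | VC [10]
  [14] addr=0xa9 blk=10 s=0: VC-HIT | VC [4]
  [15] addr=0xae blk=10 s=0: L1-HIT | VC [4]

SEQ = [MISS, L1-HIT, L1-HIT, L1-HIT, L1-HIT, L1-HIT, L1-HIT, L1-HIT, L1-HIT, L1-HIT, L1-HIT, L1-HIT, MISS, VC-HIT, VC-HIT, L1-HIT]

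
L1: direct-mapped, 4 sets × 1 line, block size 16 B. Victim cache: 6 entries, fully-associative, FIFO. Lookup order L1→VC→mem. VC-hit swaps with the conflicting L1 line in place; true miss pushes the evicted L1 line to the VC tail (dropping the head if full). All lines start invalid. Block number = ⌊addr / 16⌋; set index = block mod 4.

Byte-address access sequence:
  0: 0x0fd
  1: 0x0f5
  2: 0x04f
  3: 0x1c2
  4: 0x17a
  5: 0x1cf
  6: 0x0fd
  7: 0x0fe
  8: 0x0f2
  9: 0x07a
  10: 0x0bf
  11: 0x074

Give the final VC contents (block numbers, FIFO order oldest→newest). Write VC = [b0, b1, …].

  [0] addr=0xfd blk=15 s=3: MISS | VC []
  [1] addr=0xf5 blk=15 s=3: L1-HIT | VC []
  [2] addr=0x4f blk=4 s=0: MISS | VC []
  [3] addr=0x1c2 blk=28 s=0: MISS | VC [4]
  [4] addr=0x17a blk=23 s=3: MISS | VC [4, 15]
  [5] addr=0x1cf blk=28 s=0: L1-HIT | VC [4, 15]
  [6] addr=0xfd blk=15 s=3: VC-HIT | VC [4, 23]
  [7] addr=0xfe blk=15 s=3: L1-HIT | VC [4, 23]
  [8] addr=0xf2 blk=15 s=3: L1-HIT | VC [4, 23]
  [9] addr=0x7a blk=7 s=3: MISS | VC [4, 23, 15]
  [10] addr=0xbf blk=11 s=3: MISS | VC [4, 23, 15, 7]
  [11] addr=0x74 blk=7 s=3: VC-HIT | VC [4, 23, 15, 11]

VC = [4, 23, 15, 11]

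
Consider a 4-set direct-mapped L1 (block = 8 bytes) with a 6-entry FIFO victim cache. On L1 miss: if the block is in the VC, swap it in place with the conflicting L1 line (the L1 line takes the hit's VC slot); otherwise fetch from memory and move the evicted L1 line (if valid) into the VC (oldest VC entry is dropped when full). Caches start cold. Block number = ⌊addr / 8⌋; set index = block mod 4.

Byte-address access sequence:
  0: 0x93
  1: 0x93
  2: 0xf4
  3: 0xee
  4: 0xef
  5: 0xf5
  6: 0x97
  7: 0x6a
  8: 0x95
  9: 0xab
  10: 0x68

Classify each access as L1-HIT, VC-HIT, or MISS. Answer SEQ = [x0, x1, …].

SEQ = [MISS, L1-HIT, MISS, MISS, L1-HIT, L1-HIT, VC-HIT, MISS, L1-HIT, MISS, VC-HIT]

#0 0x93→b18/s2 MISS; vc=[]
#1 0x93→b18/s2 L1-HIT; vc=[]
#2 0xf4→b30/s2 MISS; vc=[18]
#3 0xee→b29/s1 MISS; vc=[18]
#4 0xef→b29/s1 L1-HIT; vc=[18]
#5 0xf5→b30/s2 L1-HIT; vc=[18]
#6 0x97→b18/s2 VC-HIT; vc=[30]
#7 0x6a→b13/s1 MISS; vc=[30,29]
#8 0x95→b18/s2 L1-HIT; vc=[30,29]
#9 0xab→b21/s1 MISS; vc=[30,29,13]
#10 0x68→b13/s1 VC-HIT; vc=[30,29,21]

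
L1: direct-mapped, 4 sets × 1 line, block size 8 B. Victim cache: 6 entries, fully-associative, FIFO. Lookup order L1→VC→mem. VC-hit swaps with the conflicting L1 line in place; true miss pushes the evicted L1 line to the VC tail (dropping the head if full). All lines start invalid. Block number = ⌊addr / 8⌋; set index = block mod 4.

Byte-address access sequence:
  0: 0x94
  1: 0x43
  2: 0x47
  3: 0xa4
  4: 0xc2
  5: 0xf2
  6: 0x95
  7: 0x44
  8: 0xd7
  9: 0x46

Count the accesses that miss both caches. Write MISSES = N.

  [0] addr=0x94 blk=18 s=2: MISS | VC []
  [1] addr=0x43 blk=8 s=0: MISS | VC []
  [2] addr=0x47 blk=8 s=0: L1-HIT | VC []
  [3] addr=0xa4 blk=20 s=0: MISS | VC [8]
  [4] addr=0xc2 blk=24 s=0: MISS | VC [8, 20]
  [5] addr=0xf2 blk=30 s=2: MISS | VC [8, 20, 18]
  [6] addr=0x95 blk=18 s=2: VC-HIT | VC [8, 20, 30]
  [7] addr=0x44 blk=8 s=0: VC-HIT | VC [24, 20, 30]
  [8] addr=0xd7 blk=26 s=2: MISS | VC [24, 20, 30, 18]
  [9] addr=0x46 blk=8 s=0: L1-HIT | VC [24, 20, 30, 18]

MISSES = 6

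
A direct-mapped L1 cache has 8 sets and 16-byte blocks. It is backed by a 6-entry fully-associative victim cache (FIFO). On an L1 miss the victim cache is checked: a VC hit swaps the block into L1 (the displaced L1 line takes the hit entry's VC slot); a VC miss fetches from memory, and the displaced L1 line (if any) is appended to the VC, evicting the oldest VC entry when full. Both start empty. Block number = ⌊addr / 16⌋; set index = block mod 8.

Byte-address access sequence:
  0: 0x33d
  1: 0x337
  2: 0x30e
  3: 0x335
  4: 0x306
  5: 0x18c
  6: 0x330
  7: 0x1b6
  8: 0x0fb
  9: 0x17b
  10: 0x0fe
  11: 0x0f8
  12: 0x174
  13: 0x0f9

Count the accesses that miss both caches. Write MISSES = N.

0: 0x33d (blk 51, set 3) → MISS  vc=[]
1: 0x337 (blk 51, set 3) → L1-HIT  vc=[]
2: 0x30e (blk 48, set 0) → MISS  vc=[]
3: 0x335 (blk 51, set 3) → L1-HIT  vc=[]
4: 0x306 (blk 48, set 0) → L1-HIT  vc=[]
5: 0x18c (blk 24, set 0) → MISS  vc=[48]
6: 0x330 (blk 51, set 3) → L1-HIT  vc=[48]
7: 0x1b6 (blk 27, set 3) → MISS  vc=[48, 51]
8: 0xfb (blk 15, set 7) → MISS  vc=[48, 51]
9: 0x17b (blk 23, set 7) → MISS  vc=[48, 51, 15]
10: 0xfe (blk 15, set 7) → VC-HIT  vc=[48, 51, 23]
11: 0xf8 (blk 15, set 7) → L1-HIT  vc=[48, 51, 23]
12: 0x174 (blk 23, set 7) → VC-HIT  vc=[48, 51, 15]
13: 0xf9 (blk 15, set 7) → VC-HIT  vc=[48, 51, 23]

MISSES = 6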